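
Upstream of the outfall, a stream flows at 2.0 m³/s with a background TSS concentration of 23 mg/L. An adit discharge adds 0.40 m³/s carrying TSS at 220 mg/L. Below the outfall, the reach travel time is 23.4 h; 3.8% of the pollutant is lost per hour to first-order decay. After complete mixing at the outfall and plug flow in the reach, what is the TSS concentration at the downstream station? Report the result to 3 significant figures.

Flow-weighted average: C = (2.000·23.00 + 0.4000·220.0) / 2.400 = 134.0/2.400 = 55.83 mg/L.
3.8%/h lost → k = −ln(1 − 0.038) = 0.03874 h⁻¹.
Applying C = C₀e^(−kt): 55.83 × 0.4039 = 22.55 mg/L.

22.6 mg/L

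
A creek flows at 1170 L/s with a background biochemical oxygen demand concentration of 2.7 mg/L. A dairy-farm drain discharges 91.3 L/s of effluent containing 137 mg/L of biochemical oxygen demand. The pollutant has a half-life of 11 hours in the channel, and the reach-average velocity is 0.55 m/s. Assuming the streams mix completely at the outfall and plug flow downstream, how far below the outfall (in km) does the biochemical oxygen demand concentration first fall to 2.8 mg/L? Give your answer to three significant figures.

Mass balance: C = (1170·2.700 + 91.30·137.0) / 1261 = 15670/1261 = 12.42 mg/L.
Half-life 11 h → k = ln 2 / 11 = 0.06301 h⁻¹ = 1.512 d⁻¹.
Set 12.42·exp(−k·t) = 2.8 → t = ln(12.42/2.8)/k = 85110 s = 23.64 h.
Distance = v·t = 0.55·85110 = 46810 m = 46.81 km.

46.8 km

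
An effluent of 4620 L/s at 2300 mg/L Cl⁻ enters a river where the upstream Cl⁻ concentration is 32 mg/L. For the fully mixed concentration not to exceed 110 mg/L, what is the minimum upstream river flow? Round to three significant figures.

130000 L/s

Set C_mix = 110: (Q·32.00 + 4620·2300) / (Q + 4620) = 110
→ Q = 4620·(2300 − 110)/(110 − 32.00) = 129700 L/s.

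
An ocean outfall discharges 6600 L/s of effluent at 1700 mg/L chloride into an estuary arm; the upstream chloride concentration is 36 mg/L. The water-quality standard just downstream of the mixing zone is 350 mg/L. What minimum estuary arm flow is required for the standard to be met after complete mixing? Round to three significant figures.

Set C_mix = 350: (Q·36.00 + 6600·1700) / (Q + 6600) = 350
→ Q = 6600·(1700 − 350)/(350 − 36.00) = 28380 L/s.

28400 L/s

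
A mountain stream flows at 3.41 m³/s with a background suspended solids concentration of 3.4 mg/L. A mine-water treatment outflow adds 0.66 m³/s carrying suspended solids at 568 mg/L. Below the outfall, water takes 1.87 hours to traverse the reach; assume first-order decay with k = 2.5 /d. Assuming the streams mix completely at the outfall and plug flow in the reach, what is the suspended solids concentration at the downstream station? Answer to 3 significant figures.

78.1 mg/L

Mass balance: C = (3.410·3.400 + 0.6600·568.0) / 4.070 = 386.5/4.070 = 94.96 mg/L.
Applying C = C₀e^(−kt): 94.96 × 0.8230 = 78.15 mg/L.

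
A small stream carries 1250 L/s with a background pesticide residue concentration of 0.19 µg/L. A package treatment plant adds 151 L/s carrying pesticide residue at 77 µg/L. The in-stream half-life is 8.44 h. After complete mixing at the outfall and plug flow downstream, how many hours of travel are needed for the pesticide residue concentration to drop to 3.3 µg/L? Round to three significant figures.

11.5 h

Mass balance: C = (1250·0.1900 + 151.0·77.00) / 1401 = 11860/1401 = 8.469 µg/L.
Half-life 8.44 h → k = ln 2 / 8.44 = 0.08213 h⁻¹ = 1.971 d⁻¹.
8.469·exp(−k·t) = 3.3 → t = ln(8.469/3.3)/k = 41310 s = 11.48 h.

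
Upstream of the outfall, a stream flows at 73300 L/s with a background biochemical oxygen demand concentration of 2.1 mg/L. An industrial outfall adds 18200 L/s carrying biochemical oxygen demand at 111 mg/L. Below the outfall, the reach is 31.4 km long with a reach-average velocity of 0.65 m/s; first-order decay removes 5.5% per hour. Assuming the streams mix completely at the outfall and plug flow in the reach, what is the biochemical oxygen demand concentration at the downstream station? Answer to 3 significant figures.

11.1 mg/L

After mixing, C = (73300·2.100 + 18200·111.0) / 91500 = 2174000/91500 = 23.76 mg/L.
Travel time t = 31.4·1000 / 0.65 = 48310 s = 13.42 h.
5.5%/h lost → k = −ln(1 − 0.055) = 0.05657 h⁻¹.
Applying C = C₀e^(−kt): 23.76 × 0.4681 = 11.12 mg/L.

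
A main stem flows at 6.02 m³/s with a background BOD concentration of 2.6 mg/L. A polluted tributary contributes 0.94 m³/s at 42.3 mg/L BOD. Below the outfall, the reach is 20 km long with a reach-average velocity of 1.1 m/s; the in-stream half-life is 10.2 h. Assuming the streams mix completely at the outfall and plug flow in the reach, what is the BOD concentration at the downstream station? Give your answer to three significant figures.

After mixing, C = (6.020·2.600 + 0.9400·42.30) / 6.960 = 55.41/6.960 = 7.962 mg/L.
Travel time t = 20·1000 / 1.1 = 18180 s = 5.051 h.
Half-life 10.2 h → k = ln 2 / 10.2 = 0.06796 h⁻¹ = 1.631 d⁻¹.
First-order decay: C = 7.962·exp(−k·t) = 7.962·0.7095 = 5.649 mg/L.

5.65 mg/L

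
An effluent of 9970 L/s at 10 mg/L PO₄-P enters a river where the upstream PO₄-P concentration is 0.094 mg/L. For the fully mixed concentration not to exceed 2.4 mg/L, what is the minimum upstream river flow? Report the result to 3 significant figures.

Set C_mix = 2.4: (Q·0.09400 + 9970·10.00) / (Q + 9970) = 2.4
→ Q = 9970·(10.00 − 2.4)/(2.4 − 0.09400) = 32860 L/s.

32900 L/s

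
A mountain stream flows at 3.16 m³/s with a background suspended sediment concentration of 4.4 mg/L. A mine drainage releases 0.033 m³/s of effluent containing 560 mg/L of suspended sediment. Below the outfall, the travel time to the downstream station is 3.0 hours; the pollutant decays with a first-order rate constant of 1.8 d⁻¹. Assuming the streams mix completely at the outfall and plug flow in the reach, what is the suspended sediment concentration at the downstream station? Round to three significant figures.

Flow-weighted average: C = (3.160·4.400 + 0.03300·560.0) / 3.193 = 32.38/3.193 = 10.14 mg/L.
Decay over the reach: 10.14·exp(−kt) = 10.14·0.7985 = 8.099 mg/L.

8.10 mg/L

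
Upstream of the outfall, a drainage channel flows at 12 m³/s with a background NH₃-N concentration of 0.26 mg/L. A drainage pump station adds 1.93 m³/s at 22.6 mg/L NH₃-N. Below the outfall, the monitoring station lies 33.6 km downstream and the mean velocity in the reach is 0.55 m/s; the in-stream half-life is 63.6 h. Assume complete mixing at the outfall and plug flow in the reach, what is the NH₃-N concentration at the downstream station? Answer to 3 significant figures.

2.79 mg/L

Mass balance: C = (12.00·0.2600 + 1.930·22.60) / 13.93 = 46.74/13.93 = 3.355 mg/L.
Travel time t = 33.6·1000 / 0.55 = 61090 s = 16.97 h.
Half-life 63.6 h → k = ln 2 / 63.6 = 0.01090 h⁻¹ = 0.2616 d⁻¹.
Decay over the reach: 3.355·exp(−kt) = 3.355·0.8312 = 2.789 mg/L.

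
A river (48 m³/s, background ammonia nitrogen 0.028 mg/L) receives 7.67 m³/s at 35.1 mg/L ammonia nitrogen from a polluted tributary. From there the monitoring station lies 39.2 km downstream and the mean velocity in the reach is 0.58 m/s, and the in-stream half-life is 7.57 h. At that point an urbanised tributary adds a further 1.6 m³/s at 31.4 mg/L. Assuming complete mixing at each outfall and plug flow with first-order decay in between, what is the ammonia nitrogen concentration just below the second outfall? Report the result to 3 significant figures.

1.72 mg/L

Conservation of mass: C = (48.00·0.02800 + 7.670·35.10) / 55.67 = 270.6/55.67 = 4.860 mg/L; combined flow 55.67 m³/s.
Travel time t = 39.2·1000 / 0.58 = 67590 s = 18.77 h.
Half-life 7.57 h → k = ln 2 / 7.57 = 0.09157 h⁻¹ = 2.198 d⁻¹.
First-order decay: C = 4.860·exp(−k·t) = 4.860·0.1792 = 0.8711 mg/L.
At the second outfall, C = (55.67·0.8711 + 1.600·31.40) / (55.67 + 1.600) = 1.724 mg/L.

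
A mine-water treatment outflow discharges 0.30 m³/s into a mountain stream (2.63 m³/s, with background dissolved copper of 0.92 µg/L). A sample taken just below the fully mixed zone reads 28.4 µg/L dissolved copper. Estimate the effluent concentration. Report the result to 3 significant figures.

Mass balance: 2.630·0.9200 + 0.3000·Cₑ = 2.930·28.40
→ Cₑ = (2.930·28.40 − 2.630·0.9200) / 0.3000 = 269.3 µg/L.

269 µg/L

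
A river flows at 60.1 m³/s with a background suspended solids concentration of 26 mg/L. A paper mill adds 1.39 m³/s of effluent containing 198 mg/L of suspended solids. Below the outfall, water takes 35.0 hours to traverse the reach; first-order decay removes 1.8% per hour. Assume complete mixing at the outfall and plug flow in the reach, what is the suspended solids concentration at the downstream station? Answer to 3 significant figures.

Mixed concentration C = ΣQC/ΣQ = (60.10·26.00 + 1.390·198.0) / 61.49 = 1838/61.49 = 29.89 mg/L.
1.8%/h lost → k = −ln(1 − 0.018) = 0.01816 h⁻¹.
After decay, C = 29.89 × e^(−kt) = 29.89 × 0.5295 = 15.83 mg/L.

15.8 mg/L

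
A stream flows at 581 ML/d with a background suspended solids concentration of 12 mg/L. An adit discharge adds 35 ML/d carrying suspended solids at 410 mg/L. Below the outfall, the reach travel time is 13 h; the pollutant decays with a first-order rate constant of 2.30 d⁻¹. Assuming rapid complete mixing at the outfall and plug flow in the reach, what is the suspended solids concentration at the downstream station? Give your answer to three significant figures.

Conservation of mass: C = (581.0·12.00 + 35.00·410.0) / 616.0 = 21320/616.0 = 34.61 mg/L.
Decay over the reach: 34.61·exp(−kt) = 34.61·0.2877 = 9.958 mg/L.

9.96 mg/L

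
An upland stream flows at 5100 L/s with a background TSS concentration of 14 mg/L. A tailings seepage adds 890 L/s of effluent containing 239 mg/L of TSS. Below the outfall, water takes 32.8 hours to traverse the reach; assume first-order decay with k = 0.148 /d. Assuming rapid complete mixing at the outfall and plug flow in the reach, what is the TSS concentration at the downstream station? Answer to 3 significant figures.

38.7 mg/L

Conservation of mass: C = (5100·14.00 + 890.0·239.0) / 5990 = 284100/5990 = 47.43 mg/L.
Applying C = C₀e^(−kt): 47.43 × 0.8169 = 38.75 mg/L.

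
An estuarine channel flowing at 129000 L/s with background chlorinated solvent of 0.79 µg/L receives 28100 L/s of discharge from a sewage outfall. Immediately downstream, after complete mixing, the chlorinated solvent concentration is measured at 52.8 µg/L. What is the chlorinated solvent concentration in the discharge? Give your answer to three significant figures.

292 µg/L

Mass balance: 129000·0.7900 + 28100·Cₑ = 157100·52.80
→ Cₑ = (157100·52.80 − 129000·0.7900) / 28100 = 291.6 µg/L.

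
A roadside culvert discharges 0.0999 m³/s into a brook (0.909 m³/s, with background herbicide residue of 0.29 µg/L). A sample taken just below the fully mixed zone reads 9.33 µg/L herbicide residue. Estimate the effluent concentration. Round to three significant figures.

91.6 µg/L

Mass balance: 0.9090·0.2900 + 0.09990·Cₑ = 1.009·9.330
→ Cₑ = (1.009·9.330 − 0.9090·0.2900) / 0.09990 = 91.59 µg/L.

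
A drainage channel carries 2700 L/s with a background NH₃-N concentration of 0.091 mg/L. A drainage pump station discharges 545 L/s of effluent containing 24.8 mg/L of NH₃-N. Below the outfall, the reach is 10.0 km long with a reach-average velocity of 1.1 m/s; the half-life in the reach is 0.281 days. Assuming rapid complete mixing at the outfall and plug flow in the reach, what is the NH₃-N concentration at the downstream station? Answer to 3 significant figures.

Flow-weighted average: C = (2700·0.09100 + 545.0·24.80) / 3245 = 13760/3245 = 4.241 mg/L.
Travel time t = 10.0·1000 / 1.1 = 9091 s = 2.525 h.
Half-life 0.281 d → k = ln 2 / 0.281 = 2.467 d⁻¹.
Applying C = C₀e^(−kt): 4.241 × 0.7714 = 3.271 mg/L.

3.27 mg/L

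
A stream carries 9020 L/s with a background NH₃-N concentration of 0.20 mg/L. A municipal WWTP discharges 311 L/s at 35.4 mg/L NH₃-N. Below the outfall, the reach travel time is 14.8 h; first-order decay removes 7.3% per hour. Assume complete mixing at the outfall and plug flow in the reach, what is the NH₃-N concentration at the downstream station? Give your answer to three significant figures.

Mass balance: C = (9020·0.2000 + 311.0·35.40) / 9331 = 12810/9331 = 1.373 mg/L.
7.3%/h lost → k = −ln(1 − 0.073) = 0.07580 h⁻¹.
Decay over the reach: 1.373·exp(−kt) = 1.373·0.3257 = 0.4472 mg/L.

0.447 mg/L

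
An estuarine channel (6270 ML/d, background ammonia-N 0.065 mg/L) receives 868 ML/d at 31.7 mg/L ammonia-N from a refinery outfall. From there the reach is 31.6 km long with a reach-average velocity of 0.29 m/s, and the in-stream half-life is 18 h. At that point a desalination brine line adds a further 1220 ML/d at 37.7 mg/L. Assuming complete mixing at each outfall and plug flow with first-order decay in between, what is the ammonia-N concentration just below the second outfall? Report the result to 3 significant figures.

6.54 mg/L

Mixed concentration C = ΣQC/ΣQ = (6270·0.06500 + 868.0·31.70) / 7138 = 27920/7138 = 3.912 mg/L; combined flow 7138 ML/d.
Travel time t = 31.6·1000 / 0.29 = 109000 s = 30.27 h.
Half-life 18 h → k = ln 2 / 18 = 0.03851 h⁻¹ = 0.9242 d⁻¹.
Applying C = C₀e^(−kt): 3.912 × 0.3117 = 1.220 mg/L.
Second outfall: C = (7138·1.220 + 1220·37.70)/8358 = 6.544 mg/L.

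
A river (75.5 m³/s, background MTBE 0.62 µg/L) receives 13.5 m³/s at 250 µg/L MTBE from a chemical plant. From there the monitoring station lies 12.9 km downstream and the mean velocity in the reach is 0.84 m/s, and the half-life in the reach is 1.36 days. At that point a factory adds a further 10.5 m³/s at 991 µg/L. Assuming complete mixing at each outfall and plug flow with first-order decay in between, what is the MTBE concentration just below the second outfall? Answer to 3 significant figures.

Conservation of mass: C = (75.50·0.6200 + 13.50·250.0) / 89.00 = 3422/89.00 = 38.45 µg/L; combined flow 89.00 m³/s.
Travel time t = 12.9·1000 / 0.84 = 15360 s = 4.266 h.
Half-life 1.36 d → k = ln 2 / 1.36 = 0.5097 d⁻¹.
After decay, C = 38.45 × e^(−kt) = 38.45 × 0.9134 = 35.12 µg/L.
At the second outfall, C = (89.00·35.12 + 10.50·991.0) / (89.00 + 10.50) = 136.0 µg/L.

136 µg/L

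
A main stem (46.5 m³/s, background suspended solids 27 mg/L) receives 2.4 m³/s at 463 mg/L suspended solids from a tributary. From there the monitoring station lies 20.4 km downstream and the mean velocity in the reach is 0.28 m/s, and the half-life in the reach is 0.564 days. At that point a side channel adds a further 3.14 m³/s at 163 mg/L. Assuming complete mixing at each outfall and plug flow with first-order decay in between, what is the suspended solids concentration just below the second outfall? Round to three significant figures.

Conservation of mass: C = (46.50·27.00 + 2.400·463.0) / 48.90 = 2367/48.90 = 48.40 mg/L; combined flow 48.90 m³/s.
Travel time t = 20.4·1000 / 0.28 = 72860 s = 20.24 h.
Half-life 0.564 d → k = ln 2 / 0.564 = 1.229 d⁻¹.
First-order decay: C = 48.40·exp(−k·t) = 48.40·0.3547 = 17.17 mg/L.
At the second outfall, C = (48.90·17.17 + 3.140·163.0) / (48.90 + 3.140) = 25.97 mg/L.

26.0 mg/L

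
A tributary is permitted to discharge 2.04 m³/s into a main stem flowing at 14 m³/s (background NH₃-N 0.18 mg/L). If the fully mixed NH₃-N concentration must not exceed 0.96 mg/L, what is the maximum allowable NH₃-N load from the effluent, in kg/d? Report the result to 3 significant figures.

Mass balance at the limit: 14.00·0.1800 + 2.040·Cₑ = 16.04·0.96 → Cₑ = 6.313 mg/L.
Load = 2.040 m³/s × 6.313 g/m³ × 86 400 s/d = 1113 kg/d.

1110 kg/d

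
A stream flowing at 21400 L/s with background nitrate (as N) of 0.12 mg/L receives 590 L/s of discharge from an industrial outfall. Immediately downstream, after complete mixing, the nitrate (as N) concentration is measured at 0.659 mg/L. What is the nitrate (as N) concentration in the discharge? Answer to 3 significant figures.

20.2 mg/L

Mass balance: 21400·0.1200 + 590.0·Cₑ = 21990·0.6590
→ Cₑ = (21990·0.6590 − 21400·0.1200) / 590.0 = 20.21 mg/L.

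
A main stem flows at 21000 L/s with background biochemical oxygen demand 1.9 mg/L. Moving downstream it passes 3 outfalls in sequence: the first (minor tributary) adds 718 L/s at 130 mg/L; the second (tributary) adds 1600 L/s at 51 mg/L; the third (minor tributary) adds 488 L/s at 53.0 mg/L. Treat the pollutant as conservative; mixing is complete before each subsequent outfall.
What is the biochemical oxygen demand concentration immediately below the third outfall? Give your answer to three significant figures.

Below outfall 1: Q → 21720 L/s, C = (21000·1.900 + 718.0·130.0)/21720 = 6.135 mg/L.
Below outfall 2: Q → 23320 L/s, C = (21720·6.135 + 1600·51.00)/23320 = 9.213 mg/L.
Below outfall 3: Q → 23810 L/s, C = (23320·9.213 + 488.0·53.00)/23810 = 10.11 mg/L.

10.1 mg/L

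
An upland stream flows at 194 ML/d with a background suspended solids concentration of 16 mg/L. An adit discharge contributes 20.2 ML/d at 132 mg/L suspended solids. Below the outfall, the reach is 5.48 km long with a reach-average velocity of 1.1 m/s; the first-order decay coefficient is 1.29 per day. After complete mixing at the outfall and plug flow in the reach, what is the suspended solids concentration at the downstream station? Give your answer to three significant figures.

25.0 mg/L

Mass balance: C = (194.0·16.00 + 20.20·132.0) / 214.2 = 5770/214.2 = 26.94 mg/L.
Travel time t = 5.48·1000 / 1.1 = 4982 s = 1.384 h.
After decay, C = 26.94 × e^(−kt) = 26.94 × 0.9283 = 25.01 mg/L.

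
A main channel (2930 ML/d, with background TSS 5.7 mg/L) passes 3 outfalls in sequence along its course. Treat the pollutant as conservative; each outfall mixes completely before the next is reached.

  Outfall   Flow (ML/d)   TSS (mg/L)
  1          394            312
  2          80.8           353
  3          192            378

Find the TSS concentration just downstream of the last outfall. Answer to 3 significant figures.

66.9 mg/L

Below outfall 1: Q → 3324 ML/d, C = (2930·5.700 + 394.0·312.0)/3324 = 42.01 mg/L.
Below outfall 2: Q → 3405 ML/d, C = (3324·42.01 + 80.80·353.0)/3405 = 49.39 mg/L.
Below outfall 3: Q → 3597 ML/d, C = (3405·49.39 + 192.0·378.0)/3597 = 66.93 mg/L.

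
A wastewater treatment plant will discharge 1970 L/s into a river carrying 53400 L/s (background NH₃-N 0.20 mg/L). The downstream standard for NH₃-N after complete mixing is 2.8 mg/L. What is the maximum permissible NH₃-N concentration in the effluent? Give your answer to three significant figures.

73.3 mg/L

At the limit, (Qr·Cr + Qe·Cₑ)/(Qr + Qe) = 2.8:
Cₑ = (55370·2.8 − 53400·0.2000) / 1970 = 73.28 mg/L.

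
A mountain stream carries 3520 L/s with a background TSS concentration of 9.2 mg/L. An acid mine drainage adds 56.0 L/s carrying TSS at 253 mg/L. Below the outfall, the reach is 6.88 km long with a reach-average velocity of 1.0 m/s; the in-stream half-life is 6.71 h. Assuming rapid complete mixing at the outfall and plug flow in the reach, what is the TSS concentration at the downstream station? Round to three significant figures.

Mixed concentration C = ΣQC/ΣQ = (3520·9.200 + 56.00·253.0) / 3576 = 46550/3576 = 13.02 mg/L.
Travel time t = 6.88·1000 / 1.0 = 6880 s = 1.911 h.
Half-life 6.71 h → k = ln 2 / 6.71 = 0.1033 h⁻¹ = 2.479 d⁻¹.
After decay, C = 13.02 × e^(−kt) = 13.02 × 0.8208 = 10.69 mg/L.

10.7 mg/L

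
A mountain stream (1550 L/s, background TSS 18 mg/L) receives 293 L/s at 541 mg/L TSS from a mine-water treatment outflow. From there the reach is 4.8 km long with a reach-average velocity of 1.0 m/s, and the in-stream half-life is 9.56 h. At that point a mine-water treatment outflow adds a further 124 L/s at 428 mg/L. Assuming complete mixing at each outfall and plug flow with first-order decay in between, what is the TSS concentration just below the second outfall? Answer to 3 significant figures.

113 mg/L

Mass balance: C = (1550·18.00 + 293.0·541.0) / 1843 = 186400/1843 = 101.1 mg/L; combined flow 1843 L/s.
Travel time t = 4.8·1000 / 1.0 = 4800 s = 1.333 h.
Half-life 9.56 h → k = ln 2 / 9.56 = 0.07250 h⁻¹ = 1.740 d⁻¹.
After decay, C = 101.1 × e^(−kt) = 101.1 × 0.9079 = 91.83 mg/L.
Second outfall: C = (1843·91.83 + 124.0·428.0)/1967 = 113.0 mg/L.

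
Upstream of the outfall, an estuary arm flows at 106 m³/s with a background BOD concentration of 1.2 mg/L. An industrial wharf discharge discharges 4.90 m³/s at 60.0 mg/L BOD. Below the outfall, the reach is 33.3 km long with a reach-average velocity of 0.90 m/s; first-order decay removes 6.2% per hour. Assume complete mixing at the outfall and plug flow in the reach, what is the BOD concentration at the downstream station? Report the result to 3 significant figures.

Mass balance: C = (106.0·1.200 + 4.900·60.00) / 110.9 = 421.2/110.9 = 3.798 mg/L.
Travel time t = 33.3·1000 / 0.90 = 37000 s = 10.28 h.
6.2%/h lost → k = −ln(1 − 0.062) = 0.06401 h⁻¹.
First-order decay: C = 3.798·exp(−k·t) = 3.798·0.5180 = 1.967 mg/L.

1.97 mg/L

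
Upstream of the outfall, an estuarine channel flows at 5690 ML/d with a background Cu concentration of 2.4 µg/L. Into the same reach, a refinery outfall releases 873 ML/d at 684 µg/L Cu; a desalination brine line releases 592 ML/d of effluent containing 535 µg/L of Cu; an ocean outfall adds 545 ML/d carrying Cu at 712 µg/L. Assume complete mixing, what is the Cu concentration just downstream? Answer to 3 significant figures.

Conservation of mass: C = (5690·2.400 + 873.0·684.0 + 592.0·535.0 + 545.0·712.0) / 7700 = 1316000/7700 = 170.9 µg/L.

171 µg/L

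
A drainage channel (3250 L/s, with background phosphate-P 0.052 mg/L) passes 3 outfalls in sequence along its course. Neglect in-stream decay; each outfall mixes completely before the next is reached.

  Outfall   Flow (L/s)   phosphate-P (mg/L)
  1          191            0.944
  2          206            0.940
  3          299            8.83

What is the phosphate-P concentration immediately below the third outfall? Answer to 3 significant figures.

0.807 mg/L

Below outfall 1: Q → 3441 L/s, C = (3250·0.05200 + 191.0·0.9440)/3441 = 0.1015 mg/L.
Below outfall 2: Q → 3647 L/s, C = (3441·0.1015 + 206.0·0.9400)/3647 = 0.1489 mg/L.
Below outfall 3: Q → 3946 L/s, C = (3647·0.1489 + 299.0·8.830)/3946 = 0.8067 mg/L.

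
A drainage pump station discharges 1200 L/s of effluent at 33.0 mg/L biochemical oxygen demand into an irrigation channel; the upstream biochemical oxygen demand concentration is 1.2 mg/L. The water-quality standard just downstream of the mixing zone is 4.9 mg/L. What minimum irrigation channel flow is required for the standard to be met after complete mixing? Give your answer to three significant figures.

9110 L/s

Set C_mix = 4.9: (Q·1.200 + 1200·33.00) / (Q + 1200) = 4.9
→ Q = 1200·(33.00 − 4.9)/(4.9 − 1.200) = 9114 L/s.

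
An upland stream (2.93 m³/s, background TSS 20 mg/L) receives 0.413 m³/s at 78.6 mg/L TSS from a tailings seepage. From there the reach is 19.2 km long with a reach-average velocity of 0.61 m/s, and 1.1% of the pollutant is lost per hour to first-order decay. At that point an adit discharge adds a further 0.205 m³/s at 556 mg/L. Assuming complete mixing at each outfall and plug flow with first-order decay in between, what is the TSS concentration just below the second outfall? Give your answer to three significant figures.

After mixing, C = (2.930·20.00 + 0.4130·78.60) / 3.343 = 91.06/3.343 = 27.24 mg/L; combined flow 3.343 m³/s.
Travel time t = 19.2·1000 / 0.61 = 31480 s = 8.743 h.
1.1%/h lost → k = −ln(1 − 0.011) = 0.01106 h⁻¹.
First-order decay: C = 27.24·exp(−k·t) = 27.24·0.9078 = 24.73 mg/L.
At the second outfall, C = (3.343·24.73 + 0.2050·556.0) / (3.343 + 0.2050) = 55.42 mg/L.

55.4 mg/L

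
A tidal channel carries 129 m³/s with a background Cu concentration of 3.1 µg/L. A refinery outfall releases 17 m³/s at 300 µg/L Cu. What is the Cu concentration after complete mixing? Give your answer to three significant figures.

37.7 µg/L

Mixed concentration C = ΣQC/ΣQ = (129.0·3.100 + 17.00·300.0) / 146.0 = 5500/146.0 = 37.67 µg/L.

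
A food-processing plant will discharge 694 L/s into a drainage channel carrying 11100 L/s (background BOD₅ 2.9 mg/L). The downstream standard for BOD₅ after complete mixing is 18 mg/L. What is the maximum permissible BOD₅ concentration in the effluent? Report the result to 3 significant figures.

At the limit, (Qr·Cr + Qe·Cₑ)/(Qr + Qe) = 18:
Cₑ = (11790·18 − 11100·2.900) / 694.0 = 259.5 mg/L.

260 mg/L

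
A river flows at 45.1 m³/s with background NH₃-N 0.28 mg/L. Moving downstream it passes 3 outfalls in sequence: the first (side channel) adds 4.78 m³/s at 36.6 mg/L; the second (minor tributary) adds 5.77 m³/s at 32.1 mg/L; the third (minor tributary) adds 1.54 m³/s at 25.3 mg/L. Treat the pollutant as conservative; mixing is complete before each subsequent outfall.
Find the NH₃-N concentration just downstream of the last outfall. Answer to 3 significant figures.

Below outfall 1: Q → 49.88 m³/s, C = (45.10·0.2800 + 4.780·36.60)/49.88 = 3.761 mg/L.
Below outfall 2: Q → 55.65 m³/s, C = (49.88·3.761 + 5.770·32.10)/55.65 = 6.699 mg/L.
Below outfall 3: Q → 57.19 m³/s, C = (55.65·6.699 + 1.540·25.30)/57.19 = 7.200 mg/L.

7.20 mg/L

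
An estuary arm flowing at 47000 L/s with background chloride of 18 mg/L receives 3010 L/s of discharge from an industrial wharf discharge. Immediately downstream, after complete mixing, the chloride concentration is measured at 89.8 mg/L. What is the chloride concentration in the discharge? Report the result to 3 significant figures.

Mass balance: 47000·18.00 + 3010·Cₑ = 50010·89.80
→ Cₑ = (50010·89.80 − 47000·18.00) / 3010 = 1211 mg/L.

1210 mg/L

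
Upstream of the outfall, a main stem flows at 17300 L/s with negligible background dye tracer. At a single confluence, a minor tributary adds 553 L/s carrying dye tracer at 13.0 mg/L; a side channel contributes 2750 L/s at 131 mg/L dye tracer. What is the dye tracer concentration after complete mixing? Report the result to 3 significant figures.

17.8 mg/L

Conservation of mass: C = (17300·0 + 553.0·13.00 + 2750·131.0) / 20600 = 367400/20600 = 17.83 mg/L.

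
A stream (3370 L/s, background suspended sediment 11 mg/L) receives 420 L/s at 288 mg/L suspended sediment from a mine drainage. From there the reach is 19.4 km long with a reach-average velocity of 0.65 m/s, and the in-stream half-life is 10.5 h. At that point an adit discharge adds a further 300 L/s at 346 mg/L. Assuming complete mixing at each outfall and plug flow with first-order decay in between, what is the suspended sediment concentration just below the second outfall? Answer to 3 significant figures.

47.7 mg/L

Mass balance: C = (3370·11.00 + 420.0·288.0) / 3790 = 158000/3790 = 41.70 mg/L; combined flow 3790 L/s.
Travel time t = 19.4·1000 / 0.65 = 29850 s = 8.291 h.
Half-life 10.5 h → k = ln 2 / 10.5 = 0.06601 h⁻¹ = 1.584 d⁻¹.
Decay over the reach: 41.70·exp(−kt) = 41.70·0.5785 = 24.12 mg/L.
At the second outfall, C = (3790·24.12 + 300.0·346.0) / (3790 + 300.0) = 47.73 mg/L.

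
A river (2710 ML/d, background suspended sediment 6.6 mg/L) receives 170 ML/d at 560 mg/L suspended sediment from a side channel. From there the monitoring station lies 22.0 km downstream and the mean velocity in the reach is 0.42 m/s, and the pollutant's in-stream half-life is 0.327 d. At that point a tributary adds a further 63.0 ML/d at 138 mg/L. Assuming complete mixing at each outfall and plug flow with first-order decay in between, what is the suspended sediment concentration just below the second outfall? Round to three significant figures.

Mixed concentration C = ΣQC/ΣQ = (2710·6.600 + 170.0·560.0) / 2880 = 113100/2880 = 39.27 mg/L; combined flow 2880 ML/d.
Travel time t = 22.0·1000 / 0.42 = 52380 s = 14.55 h.
Half-life 0.327 d → k = ln 2 / 0.327 = 2.120 d⁻¹.
Decay over the reach: 39.27·exp(−kt) = 39.27·0.2766 = 10.86 mg/L.
Second outfall: C = (2880·10.86 + 63.00·138.0)/2943 = 13.58 mg/L.

13.6 mg/L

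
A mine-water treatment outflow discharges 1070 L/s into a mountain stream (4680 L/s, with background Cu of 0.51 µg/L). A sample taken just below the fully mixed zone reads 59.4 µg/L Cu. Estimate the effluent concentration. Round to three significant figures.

Mass balance: 4680·0.5100 + 1070·Cₑ = 5750·59.40
→ Cₑ = (5750·59.40 − 4680·0.5100) / 1070 = 317.0 µg/L.

317 µg/L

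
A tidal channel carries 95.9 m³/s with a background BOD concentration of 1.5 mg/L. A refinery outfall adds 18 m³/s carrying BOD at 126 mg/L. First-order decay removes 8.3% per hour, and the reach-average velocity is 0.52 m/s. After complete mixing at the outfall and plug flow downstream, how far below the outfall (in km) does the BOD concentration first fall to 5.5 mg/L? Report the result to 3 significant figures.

Mass balance: C = (95.90·1.500 + 18.00·126.0) / 113.9 = 2412/113.9 = 21.18 mg/L.
8.3%/h lost → k = −ln(1 − 0.083) = 0.08665 h⁻¹.
Set 21.18·exp(−k·t) = 5.5 → t = ln(21.18/5.5)/k = 56010 s = 15.56 h.
Distance = v·t = 0.52·56010 = 29120 m = 29.12 km.

29.1 km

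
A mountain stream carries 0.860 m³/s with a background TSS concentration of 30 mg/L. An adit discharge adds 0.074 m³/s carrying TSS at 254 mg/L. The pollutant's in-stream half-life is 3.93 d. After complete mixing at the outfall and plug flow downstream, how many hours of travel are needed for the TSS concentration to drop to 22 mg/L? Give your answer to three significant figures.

105 h

Mass balance: C = (0.8600·30.00 + 0.07400·254.0) / 0.9340 = 44.60/0.9340 = 47.75 mg/L.
Half-life 3.93 d → k = ln 2 / 3.93 = 0.1764 d⁻¹.
47.75·exp(−k·t) = 22 → t = ln(47.75/22)/k = 379600 s = 105.4 h.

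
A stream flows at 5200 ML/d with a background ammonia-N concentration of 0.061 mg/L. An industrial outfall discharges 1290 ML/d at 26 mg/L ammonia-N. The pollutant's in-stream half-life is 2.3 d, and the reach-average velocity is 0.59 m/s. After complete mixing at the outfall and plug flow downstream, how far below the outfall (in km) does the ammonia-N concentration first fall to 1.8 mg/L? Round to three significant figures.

180 km

Flow-weighted average: C = (5200·0.06100 + 1290·26.00) / 6490 = 33860/6490 = 5.217 mg/L.
Half-life 2.3 d → k = ln 2 / 2.3 = 0.3014 d⁻¹.
Set 5.217·exp(−k·t) = 1.8 → t = ln(5.217/1.8)/k = 305100 s = 84.74 h.
Distance = v·t = 0.59·305100 = 180000 m = 180.0 km.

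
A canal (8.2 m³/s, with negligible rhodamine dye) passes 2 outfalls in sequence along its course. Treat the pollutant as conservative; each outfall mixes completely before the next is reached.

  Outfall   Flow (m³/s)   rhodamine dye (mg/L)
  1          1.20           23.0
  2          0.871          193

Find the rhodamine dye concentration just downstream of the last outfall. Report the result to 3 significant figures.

19.1 mg/L

After outfall 1: Q = 8.200 + 1.200 = 9.400 m³/s; C = (8.200·0 + 1.200·23.00)/9.400 = 2.936 mg/L.
After outfall 2: Q = 9.400 + 0.8710 = 10.27 m³/s; C = (9.400·2.936 + 0.8710·193.0)/10.27 = 19.05 mg/L.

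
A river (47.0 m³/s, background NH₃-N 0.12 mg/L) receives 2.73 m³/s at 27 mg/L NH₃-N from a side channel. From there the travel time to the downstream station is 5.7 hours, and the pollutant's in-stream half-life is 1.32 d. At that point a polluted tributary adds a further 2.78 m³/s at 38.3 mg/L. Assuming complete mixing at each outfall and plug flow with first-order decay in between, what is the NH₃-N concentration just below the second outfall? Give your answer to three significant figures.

After mixing, C = (47.00·0.1200 + 2.730·27.00) / 49.73 = 79.35/49.73 = 1.596 mg/L; combined flow 49.73 m³/s.
Half-life 1.32 d → k = ln 2 / 1.32 = 0.5251 d⁻¹.
Applying C = C₀e^(−kt): 1.596 × 0.8827 = 1.409 mg/L.
Second outfall: C = (49.73·1.409 + 2.780·38.30)/52.51 = 3.362 mg/L.

3.36 mg/L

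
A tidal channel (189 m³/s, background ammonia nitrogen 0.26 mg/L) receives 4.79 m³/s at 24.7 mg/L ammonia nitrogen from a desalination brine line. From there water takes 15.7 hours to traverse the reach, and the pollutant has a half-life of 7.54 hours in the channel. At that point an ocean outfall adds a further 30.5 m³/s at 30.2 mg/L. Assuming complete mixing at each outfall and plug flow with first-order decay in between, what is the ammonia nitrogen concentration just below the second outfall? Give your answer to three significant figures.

Mass balance: C = (189.0·0.2600 + 4.790·24.70) / 193.8 = 167.5/193.8 = 0.8641 mg/L; combined flow 193.8 m³/s.
Half-life 7.54 h → k = ln 2 / 7.54 = 0.09193 h⁻¹ = 2.206 d⁻¹.
First-order decay: C = 0.8641·exp(−k·t) = 0.8641·0.2361 = 0.2041 mg/L.
Second outfall: C = (193.8·0.2041 + 30.50·30.20)/224.3 = 4.283 mg/L.

4.28 mg/L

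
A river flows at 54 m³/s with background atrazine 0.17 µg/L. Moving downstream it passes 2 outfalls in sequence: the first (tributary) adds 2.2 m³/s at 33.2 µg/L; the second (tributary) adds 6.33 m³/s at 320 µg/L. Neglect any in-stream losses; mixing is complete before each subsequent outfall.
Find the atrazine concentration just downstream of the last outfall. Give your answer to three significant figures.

33.7 µg/L

Outfall 1: combined Q = 56.20 m³/s; C = (54.00·0.1700 + 2.200·33.20)/56.20 = 1.463 µg/L.
Outfall 2: combined Q = 62.53 m³/s; C = (56.20·1.463 + 6.330·320.0)/62.53 = 33.71 µg/L.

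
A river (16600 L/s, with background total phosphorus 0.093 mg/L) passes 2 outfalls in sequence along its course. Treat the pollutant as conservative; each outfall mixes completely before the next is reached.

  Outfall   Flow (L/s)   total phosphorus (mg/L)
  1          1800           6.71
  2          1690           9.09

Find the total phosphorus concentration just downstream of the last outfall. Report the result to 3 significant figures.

1.44 mg/L

After outfall 1: Q = 16600 + 1800 = 18400 L/s; C = (16600·0.09300 + 1800·6.710)/18400 = 0.7403 mg/L.
After outfall 2: Q = 18400 + 1690 = 20090 L/s; C = (18400·0.7403 + 1690·9.090)/20090 = 1.443 mg/L.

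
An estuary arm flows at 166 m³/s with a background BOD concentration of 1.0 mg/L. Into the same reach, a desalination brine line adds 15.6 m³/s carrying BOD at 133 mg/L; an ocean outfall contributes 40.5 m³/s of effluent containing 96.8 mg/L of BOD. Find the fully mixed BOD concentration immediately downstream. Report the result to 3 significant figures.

After mixing, C = (166.0·1.000 + 15.60·133.0 + 40.50·96.80) / 222.1 = 6161/222.1 = 27.74 mg/L.

27.7 mg/L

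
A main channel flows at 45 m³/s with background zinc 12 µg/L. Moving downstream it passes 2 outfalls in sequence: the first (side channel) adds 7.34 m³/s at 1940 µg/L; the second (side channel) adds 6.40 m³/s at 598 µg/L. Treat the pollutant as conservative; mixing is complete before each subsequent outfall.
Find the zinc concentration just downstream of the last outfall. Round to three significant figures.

317 µg/L

Outfall 1: combined Q = 52.34 m³/s; C = (45.00·12.00 + 7.340·1940)/52.34 = 282.4 µg/L.
Outfall 2: combined Q = 58.74 m³/s; C = (52.34·282.4 + 6.400·598.0)/58.74 = 316.8 µg/L.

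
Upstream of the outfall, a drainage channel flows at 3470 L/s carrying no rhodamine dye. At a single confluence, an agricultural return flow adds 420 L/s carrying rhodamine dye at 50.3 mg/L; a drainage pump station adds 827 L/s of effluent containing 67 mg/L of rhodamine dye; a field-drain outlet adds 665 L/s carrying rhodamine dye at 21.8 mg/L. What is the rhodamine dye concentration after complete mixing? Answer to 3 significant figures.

Flow-weighted average: C = (3470·0 + 420.0·50.30 + 827.0·67.00 + 665.0·21.80) / 5382 = 91030/5382 = 16.91 mg/L.

16.9 mg/L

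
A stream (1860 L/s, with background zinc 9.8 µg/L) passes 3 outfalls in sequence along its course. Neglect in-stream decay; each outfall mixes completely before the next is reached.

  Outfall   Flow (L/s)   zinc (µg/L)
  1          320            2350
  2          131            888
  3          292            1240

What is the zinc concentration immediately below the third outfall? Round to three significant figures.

After outfall 1: Q = 1860 + 320.0 = 2180 L/s; C = (1860·9.800 + 320.0·2350)/2180 = 353.3 µg/L.
After outfall 2: Q = 2180 + 131.0 = 2311 L/s; C = (2180·353.3 + 131.0·888.0)/2311 = 383.6 µg/L.
After outfall 3: Q = 2311 + 292.0 = 2603 L/s; C = (2311·383.6 + 292.0·1240)/2603 = 479.7 µg/L.

480 µg/L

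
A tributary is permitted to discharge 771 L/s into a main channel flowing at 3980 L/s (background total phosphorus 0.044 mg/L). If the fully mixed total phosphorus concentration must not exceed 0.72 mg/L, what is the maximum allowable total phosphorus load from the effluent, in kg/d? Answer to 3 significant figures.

Mass balance at the limit: 3980·0.04400 + 771.0·Cₑ = 4751·0.72 → Cₑ = 4.210 mg/L.
771.0 L/s = 0.7710 m³/s. Load = 0.7710 m³/s × 4.210 g/m³ × 86 400 s/d = 280.4 kg/d.

280 kg/d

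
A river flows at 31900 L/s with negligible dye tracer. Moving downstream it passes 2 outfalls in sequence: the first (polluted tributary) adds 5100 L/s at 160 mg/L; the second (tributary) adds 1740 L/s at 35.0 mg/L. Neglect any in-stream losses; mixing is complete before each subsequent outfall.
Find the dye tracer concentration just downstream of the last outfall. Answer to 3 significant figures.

Outfall 1: combined Q = 37000 L/s; C = (31900·0 + 5100·160.0)/37000 = 22.05 mg/L.
Outfall 2: combined Q = 38740 L/s; C = (37000·22.05 + 1740·35.00)/38740 = 22.64 mg/L.

22.6 mg/L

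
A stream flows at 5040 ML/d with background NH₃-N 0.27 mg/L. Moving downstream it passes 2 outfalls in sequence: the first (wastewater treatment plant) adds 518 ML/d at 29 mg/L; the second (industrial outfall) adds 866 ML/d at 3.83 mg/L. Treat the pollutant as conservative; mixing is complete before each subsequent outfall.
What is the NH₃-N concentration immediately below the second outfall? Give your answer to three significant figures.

3.07 mg/L

Below outfall 1: Q → 5558 ML/d, C = (5040·0.2700 + 518.0·29.00)/5558 = 2.948 mg/L.
Below outfall 2: Q → 6424 ML/d, C = (5558·2.948 + 866.0·3.830)/6424 = 3.067 mg/L.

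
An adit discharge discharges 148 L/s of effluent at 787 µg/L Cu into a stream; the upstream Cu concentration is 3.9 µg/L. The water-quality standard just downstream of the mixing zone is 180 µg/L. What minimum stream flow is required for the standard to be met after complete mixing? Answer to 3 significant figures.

Set C_mix = 180: (Q·3.900 + 148.0·787.0) / (Q + 148.0) = 180
→ Q = 148.0·(787.0 − 180)/(180 − 3.900) = 510.1 L/s.

510 L/s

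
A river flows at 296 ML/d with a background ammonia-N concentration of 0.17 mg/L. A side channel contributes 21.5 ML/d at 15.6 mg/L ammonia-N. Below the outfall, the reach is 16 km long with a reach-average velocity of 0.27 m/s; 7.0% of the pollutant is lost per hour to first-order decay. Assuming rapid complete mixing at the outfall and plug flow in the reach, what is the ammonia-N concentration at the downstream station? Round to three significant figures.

0.368 mg/L

Flow-weighted average: C = (296.0·0.1700 + 21.50·15.60) / 317.5 = 385.7/317.5 = 1.215 mg/L.
Travel time t = 16·1000 / 0.27 = 59260 s = 16.46 h.
7.0%/h lost → k = −ln(1 − 0.07) = 0.07257 h⁻¹.
Decay over the reach: 1.215·exp(−kt) = 1.215·0.3028 = 0.3679 mg/L.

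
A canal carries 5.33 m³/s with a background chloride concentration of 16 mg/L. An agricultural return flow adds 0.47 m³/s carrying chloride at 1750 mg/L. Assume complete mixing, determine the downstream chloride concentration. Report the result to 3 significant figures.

Mixed concentration C = ΣQC/ΣQ = (5.330·16.00 + 0.4700·1750) / 5.800 = 907.8/5.800 = 156.5 mg/L.

157 mg/L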